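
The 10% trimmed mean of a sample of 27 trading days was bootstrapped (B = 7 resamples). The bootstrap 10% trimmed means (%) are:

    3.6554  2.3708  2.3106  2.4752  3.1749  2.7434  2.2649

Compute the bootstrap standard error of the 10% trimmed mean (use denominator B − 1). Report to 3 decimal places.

Bootstrap SE is the standard deviation of the 7 replicate 10% trimmed means.
Mean of replicates: (3.6554 + 2.3708 + 2.3106 + 2.4752 + 3.1749 + 2.7434 + 2.2649) / 7 = 18.99520 / 7 = 2.71360
Sum of squared deviations: (+0.94180)² + (−0.34280)² + (−0.40300)² + (−0.23840)² + (+0.46130)² + (+0.02980)² + (−0.44870)² = 1.63876
Variance = 1.63876 / 6 = 0.27313
SE* = √0.27313

SE* = 0.523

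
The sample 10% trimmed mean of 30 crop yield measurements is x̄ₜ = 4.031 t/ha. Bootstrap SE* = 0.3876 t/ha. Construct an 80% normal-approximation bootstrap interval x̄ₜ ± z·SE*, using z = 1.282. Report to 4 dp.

Margin = 1.282 × 0.3876 = 0.49690
Interval: 4.031 ± 0.49690

(3.5341, 4.5279)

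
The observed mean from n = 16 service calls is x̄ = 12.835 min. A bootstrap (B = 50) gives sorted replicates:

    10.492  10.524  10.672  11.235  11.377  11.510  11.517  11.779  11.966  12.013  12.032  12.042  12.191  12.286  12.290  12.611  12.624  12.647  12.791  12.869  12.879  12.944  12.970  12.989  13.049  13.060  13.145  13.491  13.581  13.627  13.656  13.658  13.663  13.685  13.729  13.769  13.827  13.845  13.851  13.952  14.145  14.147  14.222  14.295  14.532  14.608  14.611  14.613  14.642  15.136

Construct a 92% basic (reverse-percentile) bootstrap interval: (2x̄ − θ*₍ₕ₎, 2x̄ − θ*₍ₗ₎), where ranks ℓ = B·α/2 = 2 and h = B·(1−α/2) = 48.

(11.057, 15.146)

Percentile endpoints at ranks 2 and 48: θ*₍2₎ = 10.524, θ*₍48₎ = 14.613.
Basic interval reflects these around x̄:
  lower = 2 × 12.835 − 14.613 = 11.057
  upper = 2 × 12.835 − 10.524 = 15.146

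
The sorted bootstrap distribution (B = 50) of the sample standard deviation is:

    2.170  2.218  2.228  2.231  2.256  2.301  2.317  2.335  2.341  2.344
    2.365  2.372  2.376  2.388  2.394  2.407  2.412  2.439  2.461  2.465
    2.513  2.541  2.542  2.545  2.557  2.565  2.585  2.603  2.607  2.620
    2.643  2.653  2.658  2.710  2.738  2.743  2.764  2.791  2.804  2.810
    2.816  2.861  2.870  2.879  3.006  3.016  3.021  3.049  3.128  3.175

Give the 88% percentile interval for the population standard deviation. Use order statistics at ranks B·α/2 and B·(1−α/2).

(2.228, 3.021)

α = 0.12; lower rank = 50 × 0.060 = 3; upper rank = 50 × 0.940 = 47.
The 3rd smallest replicate is 2.228; the 47th is 3.021.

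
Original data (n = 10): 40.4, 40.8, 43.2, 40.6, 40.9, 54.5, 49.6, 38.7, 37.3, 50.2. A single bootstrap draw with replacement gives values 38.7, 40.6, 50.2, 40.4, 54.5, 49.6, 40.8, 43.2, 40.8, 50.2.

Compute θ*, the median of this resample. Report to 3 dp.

Sorted: 38.7, 40.4, 40.6, 40.8, 40.8, 43.2, 49.6, 50.2, 50.2, 54.5
Median = average of the two middle values = 42.000

θ* = 42.000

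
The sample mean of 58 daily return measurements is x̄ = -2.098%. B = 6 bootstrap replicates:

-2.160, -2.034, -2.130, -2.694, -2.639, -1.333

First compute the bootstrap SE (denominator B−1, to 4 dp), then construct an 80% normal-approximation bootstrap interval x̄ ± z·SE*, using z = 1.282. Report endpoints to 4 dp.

(-2.7300, -1.4660)

Mean of replicates = -2.1650; sum of squared deviations = 1.2152; SE* = √(1.2152/5) = 0.4930
Margin = 1.282 × 0.4930 = 0.63203
Interval: -2.098 ± 0.63203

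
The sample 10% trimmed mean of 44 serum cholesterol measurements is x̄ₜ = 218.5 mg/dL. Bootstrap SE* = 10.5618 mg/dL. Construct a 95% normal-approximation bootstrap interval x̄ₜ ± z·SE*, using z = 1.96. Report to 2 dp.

(197.80, 239.20)

Margin = 1.96 × 10.5618 = 20.701
Interval: 218.5 ± 20.701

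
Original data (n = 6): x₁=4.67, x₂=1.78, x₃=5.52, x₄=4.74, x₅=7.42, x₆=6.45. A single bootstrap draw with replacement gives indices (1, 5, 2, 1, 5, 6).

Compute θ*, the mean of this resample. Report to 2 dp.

θ* = 5.40

Resample values: 4.67, 7.42, 1.78, 4.67, 7.42, 6.45.
Mean = (4.67 + 7.42 + 1.78 + 4.67 + 7.42 + 6.45) / 6 = 32.410 / 6 = 5.40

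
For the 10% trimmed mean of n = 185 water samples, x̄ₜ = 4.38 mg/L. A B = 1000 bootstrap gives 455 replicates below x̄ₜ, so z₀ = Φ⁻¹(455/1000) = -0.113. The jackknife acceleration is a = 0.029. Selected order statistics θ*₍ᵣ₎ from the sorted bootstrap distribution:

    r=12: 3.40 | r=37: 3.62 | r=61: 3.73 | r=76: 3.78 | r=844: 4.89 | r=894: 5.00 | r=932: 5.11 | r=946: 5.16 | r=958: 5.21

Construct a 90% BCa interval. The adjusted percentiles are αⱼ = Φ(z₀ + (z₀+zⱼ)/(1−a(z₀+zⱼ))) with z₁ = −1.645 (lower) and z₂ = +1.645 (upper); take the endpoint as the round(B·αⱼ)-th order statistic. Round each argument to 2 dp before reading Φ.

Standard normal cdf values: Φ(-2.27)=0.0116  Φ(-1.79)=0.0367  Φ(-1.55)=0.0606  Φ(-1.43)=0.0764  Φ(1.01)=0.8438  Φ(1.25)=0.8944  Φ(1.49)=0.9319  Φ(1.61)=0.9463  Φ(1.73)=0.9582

Lower: z₀ + z₁ = -0.113 + (-1.645) = -1.758; 1 − a(z₀+z₁) = 1 − (0.029)(-1.758) = 1.0510; argument = -0.113 + (-1.758)/1.0510 = -1.7857 → -1.79.
α₁ = Φ(-1.79) = 0.0367; rank = round(1000 × 0.0367) = 37; θ*₍37₎ = 3.62.
Upper: z₀ + z₂ = 1.532; 1 − a(z₀+z₂) = 0.9556; argument = 1.4902 → 1.49; α₂ = 0.9319; rank = 932; θ*₍932₎ = 5.11.

(3.62, 5.11)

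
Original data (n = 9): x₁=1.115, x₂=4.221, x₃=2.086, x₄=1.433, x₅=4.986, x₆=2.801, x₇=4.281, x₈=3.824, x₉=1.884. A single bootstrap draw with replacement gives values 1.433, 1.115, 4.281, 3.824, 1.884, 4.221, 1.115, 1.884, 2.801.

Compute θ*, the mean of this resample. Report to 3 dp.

θ* = 2.506

Mean = (1.433 + 1.115 + 4.281 + 3.824 + 1.884 + 4.221 + 1.115 + 1.884 + 2.801) / 9 = 22.5580 / 9 = 2.506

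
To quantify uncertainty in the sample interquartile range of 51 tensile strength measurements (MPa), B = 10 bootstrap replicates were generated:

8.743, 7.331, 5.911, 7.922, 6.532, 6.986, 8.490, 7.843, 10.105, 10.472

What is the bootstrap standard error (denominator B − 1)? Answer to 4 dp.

Bootstrap SE is the standard deviation of the 10 replicate interquartile ranges.
Mean of replicates: (8.743 + 7.331 + 5.911 + 7.922 + 6.532 + 6.986 + 8.490 + 7.843 + 10.105 + 10.472) / 10 = 80.33500 / 10 = 8.03350
Sum of squared deviations: (+0.70950)² + (−0.70250)² + (−2.12250)² + (−0.11150)² + (−1.50150)² + (−1.04750)² + (+0.45650)² + (−0.19050)² + (+2.07150)² + (+2.43850)² = 19.34817
Variance = 19.34817 / 9 = 2.14980
SE* = √2.14980

SE* = 1.4662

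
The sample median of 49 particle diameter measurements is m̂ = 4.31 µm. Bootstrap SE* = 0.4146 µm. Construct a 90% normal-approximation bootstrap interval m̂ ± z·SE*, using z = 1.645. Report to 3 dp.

Margin = 1.645 × 0.4146 = 0.6820
Interval: 4.31 ± 0.6820

(3.628, 4.992)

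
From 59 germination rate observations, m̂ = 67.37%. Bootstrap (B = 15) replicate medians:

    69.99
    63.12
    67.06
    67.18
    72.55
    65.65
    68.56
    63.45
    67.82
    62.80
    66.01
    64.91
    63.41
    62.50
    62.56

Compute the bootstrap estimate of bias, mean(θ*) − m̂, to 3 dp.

mean(θ*) = (69.99 + 63.12 + 67.06 + 67.18 + 72.55 + 65.65 + 68.56 + 63.45 + 67.82 + 62.80 + 66.01 + 64.91 + 63.41 + 62.50 + 62.56) / 15 = 65.8380
bias = 65.8380 − 67.37

bias = −1.532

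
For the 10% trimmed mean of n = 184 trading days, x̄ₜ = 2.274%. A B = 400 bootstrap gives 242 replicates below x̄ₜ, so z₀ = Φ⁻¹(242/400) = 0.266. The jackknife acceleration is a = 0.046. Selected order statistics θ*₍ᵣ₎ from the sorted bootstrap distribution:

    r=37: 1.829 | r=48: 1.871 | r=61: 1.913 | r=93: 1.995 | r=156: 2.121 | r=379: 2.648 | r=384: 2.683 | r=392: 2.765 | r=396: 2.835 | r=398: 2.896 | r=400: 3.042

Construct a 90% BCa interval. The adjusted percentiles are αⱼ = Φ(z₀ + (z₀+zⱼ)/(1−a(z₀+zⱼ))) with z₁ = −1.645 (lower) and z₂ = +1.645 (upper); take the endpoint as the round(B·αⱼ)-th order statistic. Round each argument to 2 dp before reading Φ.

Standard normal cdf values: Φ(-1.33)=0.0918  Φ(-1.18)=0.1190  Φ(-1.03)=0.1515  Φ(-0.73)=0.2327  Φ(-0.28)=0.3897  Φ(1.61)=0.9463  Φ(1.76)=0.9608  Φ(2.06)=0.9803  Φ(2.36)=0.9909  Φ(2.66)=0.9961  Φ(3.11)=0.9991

(1.913, 2.835)

Lower: z₀ + z₁ = 0.266 + (-1.645) = -1.379; 1 − a(z₀+z₁) = 1 − (0.046)(-1.379) = 1.0634; argument = 0.266 + (-1.379)/1.0634 = -1.0307 → -1.03.
α₁ = Φ(-1.03) = 0.1515; rank = round(400 × 0.1515) = 61; θ*₍61₎ = 1.913.
Upper: z₀ + z₂ = 1.911; 1 − a(z₀+z₂) = 0.9121; argument = 2.3612 → 2.36; α₂ = 0.9909; rank = 396; θ*₍396₎ = 2.835.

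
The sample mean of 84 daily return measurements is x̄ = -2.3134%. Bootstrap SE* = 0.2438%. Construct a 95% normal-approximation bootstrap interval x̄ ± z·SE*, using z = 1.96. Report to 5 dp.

(-2.79125, -1.83555)

Margin = 1.96 × 0.2438 = 0.477848
Interval: -2.3134 ± 0.477848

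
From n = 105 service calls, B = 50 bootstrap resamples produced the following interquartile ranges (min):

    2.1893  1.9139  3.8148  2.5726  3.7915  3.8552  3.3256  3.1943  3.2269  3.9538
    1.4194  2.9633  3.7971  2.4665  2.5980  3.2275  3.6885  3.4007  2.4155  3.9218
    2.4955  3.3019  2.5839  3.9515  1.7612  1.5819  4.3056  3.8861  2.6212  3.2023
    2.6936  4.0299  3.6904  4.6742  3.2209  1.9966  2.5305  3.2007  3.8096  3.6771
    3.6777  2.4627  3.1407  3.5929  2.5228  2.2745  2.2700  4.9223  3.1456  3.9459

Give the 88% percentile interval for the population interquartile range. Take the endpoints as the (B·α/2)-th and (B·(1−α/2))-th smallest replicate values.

Sorted replicates: 1.4194, 1.5819, 1.7612, 1.9139, 1.9966, 2.1893, 2.2700, 2.2745, 2.4155, 2.4627, 2.4665, 2.4955, 2.5228, 2.5305, 2.5726, 2.5839, 2.5980, 2.6212, 2.6936, 2.9633, 3.1407, 3.1456, 3.1943, 3.2007, 3.2023, 3.2209, 3.2269, 3.2275, 3.3019, 3.3256, 3.4007, 3.5929, 3.6771, 3.6777, 3.6885, 3.6904, 3.7915, 3.7971, 3.8096, 3.8148, 3.8552, 3.8861, 3.9218, 3.9459, 3.9515, 3.9538, 4.0299, 4.3056, 4.6742, 4.9223
α = 0.12; lower rank = 50 × 0.060 = 3; upper rank = 50 × 0.940 = 47.
The 3rd smallest replicate is 1.7612; the 47th is 4.0299.

(1.7612, 4.0299)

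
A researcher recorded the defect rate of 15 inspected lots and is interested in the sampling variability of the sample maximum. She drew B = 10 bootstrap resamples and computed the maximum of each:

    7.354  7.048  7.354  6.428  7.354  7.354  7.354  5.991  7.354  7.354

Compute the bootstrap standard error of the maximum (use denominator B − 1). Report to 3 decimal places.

SE* = 0.487

Bootstrap SE is the standard deviation of the 10 replicate maximums.
Mean of replicates: (7.354 + 7.048 + 7.354 + 6.428 + 7.354 + 7.354 + 7.354 + 5.991 + 7.354 + 7.354) / 10 = 70.9450 / 10 = 7.0945
Sum of squared deviations: (+0.2595)² + (−0.0465)² + (+0.2595)² + (−0.6665)² + (+0.2595)² + (+0.2595)² + (+0.2595)² + (−1.1035)² + (+0.2595)² + (+0.2595)² = 2.1355
Variance = 2.1355 / 9 = 0.2373
SE* = √0.2373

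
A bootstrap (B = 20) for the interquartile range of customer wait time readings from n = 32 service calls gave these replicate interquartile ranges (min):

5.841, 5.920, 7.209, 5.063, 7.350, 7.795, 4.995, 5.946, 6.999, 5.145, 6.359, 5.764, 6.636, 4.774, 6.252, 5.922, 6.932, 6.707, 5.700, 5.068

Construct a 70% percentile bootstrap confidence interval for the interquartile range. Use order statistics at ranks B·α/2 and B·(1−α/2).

(5.063, 6.999)

Sorted replicates: 4.774, 4.995, 5.063, 5.068, 5.145, 5.700, 5.764, 5.841, 5.920, 5.922, 5.946, 6.252, 6.359, 6.636, 6.707, 6.932, 6.999, 7.209, 7.350, 7.795
α = 0.30; lower rank = 20 × 0.150 = 3; upper rank = 20 × 0.850 = 17.
The 3rd smallest replicate is 5.063; the 17th is 6.999.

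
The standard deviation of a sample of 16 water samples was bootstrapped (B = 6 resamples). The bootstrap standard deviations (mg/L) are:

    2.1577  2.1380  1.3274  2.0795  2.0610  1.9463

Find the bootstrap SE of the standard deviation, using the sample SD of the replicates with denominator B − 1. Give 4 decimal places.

SE* = 0.3147

Bootstrap SE is the standard deviation of the 6 replicate standard deviations.
Mean of replicates: (2.1577 + 2.1380 + 1.3274 + 2.0795 + 2.0610 + 1.9463) / 6 = 11.70990 / 6 = 1.95165
Sum of squared deviations: (+0.20605)² + (+0.18635)² + (−0.62425)² + (+0.12785)² + (+0.10935)² + (−0.00535)² = 0.49520
Variance = 0.49520 / 5 = 0.09904
SE* = √0.09904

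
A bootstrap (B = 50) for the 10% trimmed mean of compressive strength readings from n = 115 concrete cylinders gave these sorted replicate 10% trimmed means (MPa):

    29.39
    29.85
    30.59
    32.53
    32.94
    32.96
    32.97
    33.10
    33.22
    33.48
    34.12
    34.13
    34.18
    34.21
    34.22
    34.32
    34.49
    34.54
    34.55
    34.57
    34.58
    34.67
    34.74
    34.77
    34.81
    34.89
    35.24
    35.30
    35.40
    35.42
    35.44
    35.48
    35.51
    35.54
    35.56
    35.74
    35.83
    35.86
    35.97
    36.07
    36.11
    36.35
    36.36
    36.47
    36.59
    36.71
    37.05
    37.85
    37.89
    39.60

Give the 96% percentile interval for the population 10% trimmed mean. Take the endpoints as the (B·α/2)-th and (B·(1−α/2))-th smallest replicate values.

(29.39, 37.89)

α = 0.04; lower rank = 50 × 0.020 = 1; upper rank = 50 × 0.980 = 49.
The 1st smallest replicate is 29.39; the 49th is 37.89.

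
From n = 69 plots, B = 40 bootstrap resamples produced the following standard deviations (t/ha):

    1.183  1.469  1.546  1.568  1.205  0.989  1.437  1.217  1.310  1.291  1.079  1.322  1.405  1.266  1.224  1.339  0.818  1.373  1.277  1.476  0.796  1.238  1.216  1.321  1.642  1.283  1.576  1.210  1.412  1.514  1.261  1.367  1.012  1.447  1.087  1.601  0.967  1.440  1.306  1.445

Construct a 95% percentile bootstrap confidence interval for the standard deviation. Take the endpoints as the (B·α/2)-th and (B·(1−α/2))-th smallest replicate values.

Sorted replicates: 0.796, 0.818, 0.967, 0.989, 1.012, 1.079, 1.087, 1.183, 1.205, 1.210, 1.216, 1.217, 1.224, 1.238, 1.261, 1.266, 1.277, 1.283, 1.291, 1.306, 1.310, 1.321, 1.322, 1.339, 1.367, 1.373, 1.405, 1.412, 1.437, 1.440, 1.445, 1.447, 1.469, 1.476, 1.514, 1.546, 1.568, 1.576, 1.601, 1.642
α = 0.05; lower rank = 40 × 0.025 = 1; upper rank = 40 × 0.975 = 39.
The 1st smallest replicate is 0.796; the 39th is 1.601.

(0.796, 1.601)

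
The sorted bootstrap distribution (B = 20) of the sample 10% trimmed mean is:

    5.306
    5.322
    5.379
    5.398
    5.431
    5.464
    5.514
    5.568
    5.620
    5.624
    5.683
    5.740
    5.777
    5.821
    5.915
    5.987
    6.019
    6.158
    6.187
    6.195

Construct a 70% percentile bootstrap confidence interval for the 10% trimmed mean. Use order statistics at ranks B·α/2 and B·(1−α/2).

(5.379, 6.019)

α = 0.30; lower rank = 20 × 0.150 = 3; upper rank = 20 × 0.850 = 17.
The 3rd smallest replicate is 5.379; the 17th is 6.019.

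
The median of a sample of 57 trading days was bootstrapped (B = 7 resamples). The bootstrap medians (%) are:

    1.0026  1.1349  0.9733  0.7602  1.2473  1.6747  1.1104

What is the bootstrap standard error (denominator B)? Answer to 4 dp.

Bootstrap SE is the standard deviation of the 7 replicate medians.
Mean of replicates: (1.0026 + 1.1349 + 0.9733 + 0.7602 + 1.2473 + 1.6747 + 1.1104) / 7 = 7.90340 / 7 = 1.12906
Sum of squared deviations: (−0.12646)² + (+0.00584)² + (−0.15576)² + (−0.36886)² + (+0.11824)² + (+0.54564)² + (−0.01866)² = 0.48840
Variance = 0.48840 / 7 = 0.06977
SE* = √0.06977

SE* = 0.2641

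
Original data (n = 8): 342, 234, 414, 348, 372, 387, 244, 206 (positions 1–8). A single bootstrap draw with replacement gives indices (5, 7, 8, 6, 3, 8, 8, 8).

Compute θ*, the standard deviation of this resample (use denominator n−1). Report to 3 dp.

Resample values: 372, 244, 206, 387, 414, 206, 206, 206.
Mean = 280.1250; sum of squared deviations = 61068.8750
s² = 61068.8750 / 7 = 8724.1250
s = √8724.1250 = 93.403

θ* = 93.403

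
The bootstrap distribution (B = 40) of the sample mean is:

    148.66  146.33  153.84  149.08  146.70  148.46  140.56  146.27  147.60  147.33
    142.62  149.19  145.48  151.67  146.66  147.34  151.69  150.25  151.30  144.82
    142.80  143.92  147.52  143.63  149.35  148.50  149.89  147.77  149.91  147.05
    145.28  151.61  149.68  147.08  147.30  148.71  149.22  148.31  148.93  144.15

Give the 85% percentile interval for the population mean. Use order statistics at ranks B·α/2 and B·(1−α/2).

Sorted replicates: 140.56, 142.62, 142.80, 143.63, 143.92, 144.15, 144.82, 145.28, 145.48, 146.27, 146.33, 146.66, 146.70, 147.05, 147.08, 147.30, 147.33, 147.34, 147.52, 147.60, 147.77, 148.31, 148.46, 148.50, 148.66, 148.71, 148.93, 149.08, 149.19, 149.22, 149.35, 149.68, 149.89, 149.91, 150.25, 151.30, 151.61, 151.67, 151.69, 153.84
α = 0.15; lower rank = 40 × 0.075 = 3; upper rank = 40 × 0.925 = 37.
The 3rd smallest replicate is 142.80; the 37th is 151.61.

(142.80, 151.61)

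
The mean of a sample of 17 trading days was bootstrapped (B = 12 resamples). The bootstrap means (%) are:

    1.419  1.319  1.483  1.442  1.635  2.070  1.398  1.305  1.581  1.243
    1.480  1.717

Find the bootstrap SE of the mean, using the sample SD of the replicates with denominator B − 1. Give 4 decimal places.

Bootstrap SE is the standard deviation of the 12 replicate means.
Mean of replicates: (1.419 + 1.319 + 1.483 + 1.442 + 1.635 + 2.070 + 1.398 + 1.305 + 1.581 + 1.243 + 1.480 + 1.717) / 12 = 18.09200 / 12 = 1.50767
Sum of squared deviations: (−0.08867)² + (−0.18867)² + (−0.02467)² + (−0.06567)² + (+0.12733)² + (+0.56233)² + (−0.10967)² + (−0.20267)² + (+0.07333)² + (−0.26467)² + (−0.02767)² + (+0.20933)² = 0.55392
Variance = 0.55392 / 11 = 0.05036
SE* = √0.05036

SE* = 0.2244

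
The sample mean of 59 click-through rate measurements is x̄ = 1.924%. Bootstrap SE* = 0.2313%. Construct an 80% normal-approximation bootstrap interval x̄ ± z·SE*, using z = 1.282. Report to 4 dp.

(1.6275, 2.2205)

Margin = 1.282 × 0.2313 = 0.29653
Interval: 1.924 ± 0.29653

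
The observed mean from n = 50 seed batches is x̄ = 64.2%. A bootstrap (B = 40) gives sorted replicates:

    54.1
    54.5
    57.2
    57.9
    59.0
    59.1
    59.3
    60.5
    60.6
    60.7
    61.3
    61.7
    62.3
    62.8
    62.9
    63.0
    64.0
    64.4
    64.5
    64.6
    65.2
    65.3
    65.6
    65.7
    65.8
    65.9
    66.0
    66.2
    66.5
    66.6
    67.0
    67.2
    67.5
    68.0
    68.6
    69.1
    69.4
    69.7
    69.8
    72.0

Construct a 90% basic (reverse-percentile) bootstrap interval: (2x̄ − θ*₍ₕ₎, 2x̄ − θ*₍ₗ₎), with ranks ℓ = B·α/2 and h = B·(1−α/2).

(58.7, 73.9)

Percentile endpoints at ranks 2 and 38: θ*₍2₎ = 54.5, θ*₍38₎ = 69.7.
Basic interval reflects these around x̄:
  lower = 2 × 64.2 − 69.7 = 58.7
  upper = 2 × 64.2 − 54.5 = 73.9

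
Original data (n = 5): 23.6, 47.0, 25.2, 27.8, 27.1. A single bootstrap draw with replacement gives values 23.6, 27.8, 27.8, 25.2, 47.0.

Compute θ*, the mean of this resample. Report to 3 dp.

θ* = 30.280

Mean = (23.6 + 27.8 + 27.8 + 25.2 + 47.0) / 5 = 151.40 / 5 = 30.280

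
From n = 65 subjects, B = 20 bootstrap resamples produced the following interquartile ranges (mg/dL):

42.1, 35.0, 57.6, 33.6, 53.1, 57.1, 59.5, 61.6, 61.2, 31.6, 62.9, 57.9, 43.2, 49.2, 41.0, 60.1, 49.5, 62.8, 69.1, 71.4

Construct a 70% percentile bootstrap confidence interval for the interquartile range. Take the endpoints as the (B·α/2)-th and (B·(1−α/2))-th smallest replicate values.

(35.0, 62.8)

Sorted replicates: 31.6, 33.6, 35.0, 41.0, 42.1, 43.2, 49.2, 49.5, 53.1, 57.1, 57.6, 57.9, 59.5, 60.1, 61.2, 61.6, 62.8, 62.9, 69.1, 71.4
α = 0.30; lower rank = 20 × 0.150 = 3; upper rank = 20 × 0.850 = 17.
The 3rd smallest replicate is 35.0; the 17th is 62.8.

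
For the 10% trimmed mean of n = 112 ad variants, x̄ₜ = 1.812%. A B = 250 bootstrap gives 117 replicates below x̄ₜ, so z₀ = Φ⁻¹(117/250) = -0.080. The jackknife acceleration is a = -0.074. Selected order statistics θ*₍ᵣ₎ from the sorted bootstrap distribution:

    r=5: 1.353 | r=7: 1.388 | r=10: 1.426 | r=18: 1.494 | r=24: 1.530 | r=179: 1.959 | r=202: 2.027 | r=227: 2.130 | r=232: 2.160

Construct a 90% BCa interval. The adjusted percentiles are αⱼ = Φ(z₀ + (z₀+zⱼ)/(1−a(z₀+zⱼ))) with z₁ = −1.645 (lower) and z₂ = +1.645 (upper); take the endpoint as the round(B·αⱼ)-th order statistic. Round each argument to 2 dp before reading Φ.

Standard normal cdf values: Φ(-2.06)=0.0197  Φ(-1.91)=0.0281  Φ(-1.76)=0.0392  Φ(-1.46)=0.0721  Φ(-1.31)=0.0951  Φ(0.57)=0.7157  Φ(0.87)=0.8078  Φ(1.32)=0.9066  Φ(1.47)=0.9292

Lower: z₀ + z₁ = -0.080 + (-1.645) = -1.725; 1 − a(z₀+z₁) = 1 − (-0.074)(-1.725) = 0.8723; argument = -0.080 + (-1.725)/0.8723 = -2.0574 → -2.06.
α₁ = Φ(-2.06) = 0.0197; rank = round(250 × 0.0197) = 5; θ*₍5₎ = 1.353.
Upper: z₀ + z₂ = 1.565; 1 − a(z₀+z₂) = 1.1158; argument = 1.3226 → 1.32; α₂ = 0.9066; rank = 227; θ*₍227₎ = 2.130.

(1.353, 2.130)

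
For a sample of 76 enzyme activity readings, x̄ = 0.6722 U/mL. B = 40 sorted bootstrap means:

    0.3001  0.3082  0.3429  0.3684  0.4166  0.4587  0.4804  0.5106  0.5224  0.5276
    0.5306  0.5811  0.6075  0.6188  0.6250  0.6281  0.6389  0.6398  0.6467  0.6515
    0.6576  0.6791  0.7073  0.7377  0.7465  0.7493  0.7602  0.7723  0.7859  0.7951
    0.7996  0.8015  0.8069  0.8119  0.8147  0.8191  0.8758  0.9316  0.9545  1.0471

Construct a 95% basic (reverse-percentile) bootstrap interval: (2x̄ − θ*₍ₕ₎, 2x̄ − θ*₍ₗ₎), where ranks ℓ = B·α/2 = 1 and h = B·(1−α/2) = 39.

Percentile endpoints at ranks 1 and 39: θ*₍1₎ = 0.3001, θ*₍39₎ = 0.9545.
Basic interval reflects these around x̄:
  lower = 2 × 0.6722 − 0.9545 = 0.3899
  upper = 2 × 0.6722 − 0.3001 = 1.0443

(0.3899, 1.0443)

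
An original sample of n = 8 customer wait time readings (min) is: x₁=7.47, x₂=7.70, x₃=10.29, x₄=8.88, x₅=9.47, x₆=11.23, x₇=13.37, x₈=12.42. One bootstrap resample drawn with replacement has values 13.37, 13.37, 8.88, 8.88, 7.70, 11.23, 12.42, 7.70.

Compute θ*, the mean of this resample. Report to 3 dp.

θ* = 10.444

Mean = (13.37 + 13.37 + 8.88 + 8.88 + 7.70 + 11.23 + 12.42 + 7.70) / 8 = 83.550 / 8 = 10.444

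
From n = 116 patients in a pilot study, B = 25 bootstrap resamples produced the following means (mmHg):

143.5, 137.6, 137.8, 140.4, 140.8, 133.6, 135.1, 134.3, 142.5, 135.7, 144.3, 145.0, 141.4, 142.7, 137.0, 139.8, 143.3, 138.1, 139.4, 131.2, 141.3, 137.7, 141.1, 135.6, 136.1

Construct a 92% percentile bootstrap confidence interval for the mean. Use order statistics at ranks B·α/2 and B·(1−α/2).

Sorted replicates: 131.2, 133.6, 134.3, 135.1, 135.6, 135.7, 136.1, 137.0, 137.6, 137.7, 137.8, 138.1, 139.4, 139.8, 140.4, 140.8, 141.1, 141.3, 141.4, 142.5, 142.7, 143.3, 143.5, 144.3, 145.0
α = 0.08; lower rank = 25 × 0.040 = 1; upper rank = 25 × 0.960 = 24.
The 1st smallest replicate is 131.2; the 24th is 144.3.

(131.2, 144.3)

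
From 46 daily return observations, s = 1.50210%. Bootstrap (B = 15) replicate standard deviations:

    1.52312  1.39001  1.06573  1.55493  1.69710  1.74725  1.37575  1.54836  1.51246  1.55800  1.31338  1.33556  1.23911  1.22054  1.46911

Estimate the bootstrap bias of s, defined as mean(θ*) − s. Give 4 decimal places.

mean(θ*) = (1.52312 + 1.39001 + 1.06573 + 1.55493 + 1.69710 + 1.74725 + 1.37575 + 1.54836 + 1.51246 + 1.55800 + 1.31338 + 1.33556 + 1.23911 + 1.22054 + 1.46911) / 15 = 1.43669
bias = 1.43669 − 1.50210

bias = −0.0654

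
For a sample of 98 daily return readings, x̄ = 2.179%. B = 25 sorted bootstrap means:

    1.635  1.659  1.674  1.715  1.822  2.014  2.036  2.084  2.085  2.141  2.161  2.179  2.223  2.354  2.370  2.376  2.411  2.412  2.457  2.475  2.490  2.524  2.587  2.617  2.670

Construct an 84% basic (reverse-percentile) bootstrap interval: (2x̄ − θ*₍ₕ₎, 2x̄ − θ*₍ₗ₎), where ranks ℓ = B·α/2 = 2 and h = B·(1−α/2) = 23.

(1.771, 2.699)

Percentile endpoints at ranks 2 and 23: θ*₍2₎ = 1.659, θ*₍23₎ = 2.587.
Basic interval reflects these around x̄:
  lower = 2 × 2.179 − 2.587 = 1.771
  upper = 2 × 2.179 − 1.659 = 2.699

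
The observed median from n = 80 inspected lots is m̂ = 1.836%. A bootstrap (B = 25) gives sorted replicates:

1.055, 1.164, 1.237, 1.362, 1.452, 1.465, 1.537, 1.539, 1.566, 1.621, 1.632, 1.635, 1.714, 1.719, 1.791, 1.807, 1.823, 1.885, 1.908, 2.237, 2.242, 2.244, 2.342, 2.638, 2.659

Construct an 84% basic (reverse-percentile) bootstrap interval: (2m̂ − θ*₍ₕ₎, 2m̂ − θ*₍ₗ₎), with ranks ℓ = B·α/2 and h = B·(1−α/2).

(1.330, 2.508)

Percentile endpoints at ranks 2 and 23: θ*₍2₎ = 1.164, θ*₍23₎ = 2.342.
Basic interval reflects these around m̂:
  lower = 2 × 1.836 − 2.342 = 1.330
  upper = 2 × 1.836 − 1.164 = 2.508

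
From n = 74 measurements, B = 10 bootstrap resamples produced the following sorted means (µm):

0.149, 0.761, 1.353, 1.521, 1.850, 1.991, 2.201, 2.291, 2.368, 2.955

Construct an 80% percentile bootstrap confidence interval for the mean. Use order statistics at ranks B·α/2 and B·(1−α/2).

α = 0.20; lower rank = 10 × 0.100 = 1; upper rank = 10 × 0.900 = 9.
The 1st smallest replicate is 0.149; the 9th is 2.368.

(0.149, 2.368)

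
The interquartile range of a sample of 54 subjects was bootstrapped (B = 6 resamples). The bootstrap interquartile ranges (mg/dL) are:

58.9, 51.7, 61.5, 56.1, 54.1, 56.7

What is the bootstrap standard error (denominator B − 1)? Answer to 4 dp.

Bootstrap SE is the standard deviation of the 6 replicate interquartile ranges.
Mean of replicates: (58.9 + 51.7 + 61.5 + 56.1 + 54.1 + 56.7) / 6 = 339.00000 / 6 = 56.50000
Sum of squared deviations: (+2.40000)² + (−4.80000)² + (+5.00000)² + (−0.40000)² + (−2.40000)² + (+0.20000)² = 59.76000
Variance = 59.76000 / 5 = 11.95200
SE* = √11.95200

SE* = 3.4572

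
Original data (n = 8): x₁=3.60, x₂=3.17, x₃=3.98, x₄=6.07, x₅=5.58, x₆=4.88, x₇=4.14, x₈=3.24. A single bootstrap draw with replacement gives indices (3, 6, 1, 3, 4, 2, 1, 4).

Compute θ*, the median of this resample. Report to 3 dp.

Resample values: 3.98, 4.88, 3.60, 3.98, 6.07, 3.17, 3.60, 6.07.
Sorted: 3.17, 3.60, 3.60, 3.98, 3.98, 4.88, 6.07, 6.07
Median = average of the two middle values = 3.980

θ* = 3.980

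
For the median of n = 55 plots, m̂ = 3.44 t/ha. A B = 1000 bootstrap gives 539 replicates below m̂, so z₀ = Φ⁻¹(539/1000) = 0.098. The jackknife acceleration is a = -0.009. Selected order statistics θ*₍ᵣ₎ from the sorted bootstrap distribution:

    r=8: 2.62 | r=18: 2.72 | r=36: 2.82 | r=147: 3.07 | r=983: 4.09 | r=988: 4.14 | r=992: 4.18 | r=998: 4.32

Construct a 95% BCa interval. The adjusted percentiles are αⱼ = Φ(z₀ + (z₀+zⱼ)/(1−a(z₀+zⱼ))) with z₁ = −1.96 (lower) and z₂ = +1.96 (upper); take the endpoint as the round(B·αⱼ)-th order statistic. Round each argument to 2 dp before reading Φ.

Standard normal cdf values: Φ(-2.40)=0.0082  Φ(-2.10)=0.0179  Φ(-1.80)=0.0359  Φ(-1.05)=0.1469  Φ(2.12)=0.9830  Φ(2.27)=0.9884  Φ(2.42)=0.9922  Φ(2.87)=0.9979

(2.82, 4.09)

Lower: z₀ + z₁ = 0.098 + (-1.960) = -1.862; 1 − a(z₀+z₁) = 1 − (-0.009)(-1.862) = 0.9832; argument = 0.098 + (-1.862)/0.9832 = -1.7957 → -1.80.
α₁ = Φ(-1.80) = 0.0359; rank = round(1000 × 0.0359) = 36; θ*₍36₎ = 2.82.
Upper: z₀ + z₂ = 2.058; 1 − a(z₀+z₂) = 1.0185; argument = 2.1186 → 2.12; α₂ = 0.9830; rank = 983; θ*₍983₎ = 4.09.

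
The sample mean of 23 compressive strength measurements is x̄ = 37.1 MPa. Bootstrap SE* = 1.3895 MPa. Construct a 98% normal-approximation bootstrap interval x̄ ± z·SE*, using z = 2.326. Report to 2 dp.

(33.87, 40.33)

Margin = 2.326 × 1.3895 = 3.232
Interval: 37.1 ± 3.232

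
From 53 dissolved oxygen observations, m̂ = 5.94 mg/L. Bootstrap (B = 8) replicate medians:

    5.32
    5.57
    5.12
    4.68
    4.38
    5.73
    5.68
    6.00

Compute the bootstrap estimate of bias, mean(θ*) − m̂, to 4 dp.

bias = −0.6300

mean(θ*) = (5.32 + 5.57 + 5.12 + 4.68 + 4.38 + 5.73 + 5.68 + 6.00) / 8 = 5.31000
bias = 5.31000 − 5.94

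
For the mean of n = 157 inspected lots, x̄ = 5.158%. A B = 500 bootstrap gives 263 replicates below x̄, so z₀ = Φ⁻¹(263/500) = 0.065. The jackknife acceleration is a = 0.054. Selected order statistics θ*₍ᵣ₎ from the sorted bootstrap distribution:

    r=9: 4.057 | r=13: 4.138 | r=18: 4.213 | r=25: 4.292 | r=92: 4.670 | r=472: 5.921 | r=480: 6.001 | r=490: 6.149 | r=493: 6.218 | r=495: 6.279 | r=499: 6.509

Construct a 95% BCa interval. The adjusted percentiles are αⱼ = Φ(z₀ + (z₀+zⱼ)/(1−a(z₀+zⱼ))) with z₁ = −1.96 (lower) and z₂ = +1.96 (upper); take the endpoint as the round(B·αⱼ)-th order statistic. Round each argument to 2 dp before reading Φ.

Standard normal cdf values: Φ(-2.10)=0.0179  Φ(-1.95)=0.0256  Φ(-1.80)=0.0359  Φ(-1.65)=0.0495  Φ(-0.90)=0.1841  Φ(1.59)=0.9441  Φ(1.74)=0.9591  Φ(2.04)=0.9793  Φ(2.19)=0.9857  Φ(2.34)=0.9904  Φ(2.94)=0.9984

Lower: z₀ + z₁ = 0.065 + (-1.960) = -1.895; 1 − a(z₀+z₁) = 1 − (0.054)(-1.895) = 1.1023; argument = 0.065 + (-1.895)/1.1023 = -1.6541 → -1.65.
α₁ = Φ(-1.65) = 0.0495; rank = round(500 × 0.0495) = 25; θ*₍25₎ = 4.292.
Upper: z₀ + z₂ = 2.025; 1 − a(z₀+z₂) = 0.8907; argument = 2.3386 → 2.34; α₂ = 0.9904; rank = 495; θ*₍495₎ = 6.279.

(4.292, 6.279)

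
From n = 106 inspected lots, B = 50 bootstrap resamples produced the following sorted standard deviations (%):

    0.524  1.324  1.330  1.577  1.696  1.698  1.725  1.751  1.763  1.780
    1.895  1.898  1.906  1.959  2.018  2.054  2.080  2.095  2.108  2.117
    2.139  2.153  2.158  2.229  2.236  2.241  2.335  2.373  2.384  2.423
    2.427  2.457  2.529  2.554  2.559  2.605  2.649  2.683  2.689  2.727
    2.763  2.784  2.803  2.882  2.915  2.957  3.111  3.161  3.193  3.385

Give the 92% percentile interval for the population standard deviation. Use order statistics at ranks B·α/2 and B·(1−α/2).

α = 0.08; lower rank = 50 × 0.040 = 2; upper rank = 50 × 0.960 = 48.
The 2nd smallest replicate is 1.324; the 48th is 3.161.

(1.324, 3.161)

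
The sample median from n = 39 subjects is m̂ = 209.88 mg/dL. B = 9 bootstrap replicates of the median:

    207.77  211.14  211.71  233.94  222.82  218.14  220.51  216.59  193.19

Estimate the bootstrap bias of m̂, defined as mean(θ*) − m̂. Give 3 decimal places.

mean(θ*) = (207.77 + 211.14 + 211.71 + 233.94 + 222.82 + 218.14 + 220.51 + 216.59 + 193.19) / 9 = 215.0900
bias = 215.0900 − 209.88

bias = +5.210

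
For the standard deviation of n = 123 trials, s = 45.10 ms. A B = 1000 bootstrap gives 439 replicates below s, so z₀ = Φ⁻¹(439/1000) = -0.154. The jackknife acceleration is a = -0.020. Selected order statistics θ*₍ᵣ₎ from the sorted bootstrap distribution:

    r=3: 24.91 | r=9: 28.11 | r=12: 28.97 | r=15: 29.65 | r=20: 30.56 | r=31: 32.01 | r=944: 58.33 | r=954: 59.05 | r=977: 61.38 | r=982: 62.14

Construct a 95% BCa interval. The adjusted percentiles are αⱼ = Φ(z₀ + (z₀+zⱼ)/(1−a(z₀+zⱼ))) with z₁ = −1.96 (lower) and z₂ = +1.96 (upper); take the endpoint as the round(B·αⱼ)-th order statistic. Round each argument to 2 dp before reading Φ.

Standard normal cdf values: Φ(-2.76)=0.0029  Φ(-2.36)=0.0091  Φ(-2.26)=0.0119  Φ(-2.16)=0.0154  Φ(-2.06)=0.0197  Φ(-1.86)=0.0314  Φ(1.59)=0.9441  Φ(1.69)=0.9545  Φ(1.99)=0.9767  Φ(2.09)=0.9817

Lower: z₀ + z₁ = -0.154 + (-1.960) = -2.114; 1 − a(z₀+z₁) = 1 − (-0.020)(-2.114) = 0.9577; argument = -0.154 + (-2.114)/0.9577 = -2.3613 → -2.36.
α₁ = Φ(-2.36) = 0.0091; rank = round(1000 × 0.0091) = 9; θ*₍9₎ = 28.11.
Upper: z₀ + z₂ = 1.806; 1 − a(z₀+z₂) = 1.0361; argument = 1.5890 → 1.59; α₂ = 0.9441; rank = 944; θ*₍944₎ = 58.33.

(28.11, 58.33)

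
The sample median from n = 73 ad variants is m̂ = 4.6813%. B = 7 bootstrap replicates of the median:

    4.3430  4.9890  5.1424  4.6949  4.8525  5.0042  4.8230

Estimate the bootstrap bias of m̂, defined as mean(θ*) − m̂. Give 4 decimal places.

mean(θ*) = (4.3430 + 4.9890 + 5.1424 + 4.6949 + 4.8525 + 5.0042 + 4.8230) / 7 = 4.83557
bias = 4.83557 − 4.6813

bias = +0.1543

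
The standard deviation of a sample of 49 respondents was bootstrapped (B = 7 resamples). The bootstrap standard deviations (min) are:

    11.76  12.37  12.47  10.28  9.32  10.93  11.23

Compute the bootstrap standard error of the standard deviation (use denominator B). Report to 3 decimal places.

Bootstrap SE is the standard deviation of the 7 replicate standard deviations.
Mean of replicates: (11.76 + 12.37 + 12.47 + 10.28 + 9.32 + 10.93 + 11.23) / 7 = 78.3600 / 7 = 11.1943
Sum of squared deviations: (+0.5657)² + (+1.1757)² + (+1.2757)² + (−0.9143)² + (−1.8743)² + (−0.2643)² + (+0.0357)² = 7.7498
Variance = 7.7498 / 7 = 1.1071
SE* = √1.1071

SE* = 1.052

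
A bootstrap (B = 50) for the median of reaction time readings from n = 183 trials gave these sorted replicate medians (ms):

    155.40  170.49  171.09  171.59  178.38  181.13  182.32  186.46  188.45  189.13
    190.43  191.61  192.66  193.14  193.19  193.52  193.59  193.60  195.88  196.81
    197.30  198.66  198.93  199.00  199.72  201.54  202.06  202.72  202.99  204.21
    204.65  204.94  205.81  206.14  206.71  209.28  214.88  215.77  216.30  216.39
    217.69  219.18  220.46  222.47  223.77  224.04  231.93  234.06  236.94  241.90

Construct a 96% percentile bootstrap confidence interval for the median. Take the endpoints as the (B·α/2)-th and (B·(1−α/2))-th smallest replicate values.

(155.40, 236.94)

α = 0.04; lower rank = 50 × 0.020 = 1; upper rank = 50 × 0.980 = 49.
The 1st smallest replicate is 155.40; the 49th is 236.94.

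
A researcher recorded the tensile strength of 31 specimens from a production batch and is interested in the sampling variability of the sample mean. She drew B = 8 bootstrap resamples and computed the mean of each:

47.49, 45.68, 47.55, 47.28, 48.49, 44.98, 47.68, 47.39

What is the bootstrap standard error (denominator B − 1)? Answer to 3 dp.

SE* = 1.149

Bootstrap SE is the standard deviation of the 8 replicate means.
Mean of replicates: (47.49 + 45.68 + 47.55 + 47.28 + 48.49 + 44.98 + 47.68 + 47.39) / 8 = 376.5400 / 8 = 47.0675
Sum of squared deviations: (+0.4225)² + (−1.3875)² + (+0.4825)² + (+0.2125)² + (+1.4225)² + (−2.0875)² + (+0.6125)² + (+0.3225)² = 9.2420
Variance = 9.2420 / 7 = 1.3203
SE* = √1.3203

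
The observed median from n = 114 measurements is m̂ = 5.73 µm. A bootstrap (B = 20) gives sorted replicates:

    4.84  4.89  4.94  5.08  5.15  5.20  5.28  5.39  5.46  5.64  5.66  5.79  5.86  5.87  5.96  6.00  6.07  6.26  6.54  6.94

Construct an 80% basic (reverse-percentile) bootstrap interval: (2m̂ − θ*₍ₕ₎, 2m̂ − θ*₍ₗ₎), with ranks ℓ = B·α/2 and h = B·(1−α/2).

(5.20, 6.57)

Percentile endpoints at ranks 2 and 18: θ*₍2₎ = 4.89, θ*₍18₎ = 6.26.
Basic interval reflects these around m̂:
  lower = 2 × 5.73 − 6.26 = 5.20
  upper = 2 × 5.73 − 4.89 = 6.57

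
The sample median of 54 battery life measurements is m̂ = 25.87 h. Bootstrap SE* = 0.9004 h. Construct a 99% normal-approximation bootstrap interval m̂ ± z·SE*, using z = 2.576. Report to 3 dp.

(23.551, 28.189)

Margin = 2.576 × 0.9004 = 2.3194
Interval: 25.87 ± 2.3194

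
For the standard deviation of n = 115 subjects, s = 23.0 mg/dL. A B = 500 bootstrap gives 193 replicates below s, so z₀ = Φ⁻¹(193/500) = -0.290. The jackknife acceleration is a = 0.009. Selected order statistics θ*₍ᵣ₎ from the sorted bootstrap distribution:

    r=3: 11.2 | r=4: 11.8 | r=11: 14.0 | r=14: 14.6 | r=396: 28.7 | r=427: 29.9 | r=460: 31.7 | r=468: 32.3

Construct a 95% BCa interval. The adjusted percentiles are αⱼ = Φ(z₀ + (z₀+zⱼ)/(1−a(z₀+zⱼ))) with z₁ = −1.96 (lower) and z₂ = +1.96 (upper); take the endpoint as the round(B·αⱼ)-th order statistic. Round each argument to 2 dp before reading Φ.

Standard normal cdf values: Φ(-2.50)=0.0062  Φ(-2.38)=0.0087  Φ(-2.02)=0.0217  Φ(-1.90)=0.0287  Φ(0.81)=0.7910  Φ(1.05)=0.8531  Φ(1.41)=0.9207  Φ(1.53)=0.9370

(11.2, 31.7)

Lower: z₀ + z₁ = -0.290 + (-1.960) = -2.250; 1 − a(z₀+z₁) = 1 − (0.009)(-2.250) = 1.0203; argument = -0.290 + (-2.250)/1.0203 = -2.4953 → -2.50.
α₁ = Φ(-2.50) = 0.0062; rank = round(500 × 0.0062) = 3; θ*₍3₎ = 11.2.
Upper: z₀ + z₂ = 1.670; 1 − a(z₀+z₂) = 0.9850; argument = 1.4055 → 1.41; α₂ = 0.9207; rank = 460; θ*₍460₎ = 31.7.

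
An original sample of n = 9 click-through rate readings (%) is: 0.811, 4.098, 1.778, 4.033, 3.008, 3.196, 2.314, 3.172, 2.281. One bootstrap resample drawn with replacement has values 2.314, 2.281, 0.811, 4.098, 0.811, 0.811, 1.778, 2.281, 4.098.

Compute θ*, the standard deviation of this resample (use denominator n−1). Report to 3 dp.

Mean = 2.1426; sum of squared deviations = 13.1673
s² = 13.1673 / 8 = 1.6459
s = √1.6459 = 1.283

θ* = 1.283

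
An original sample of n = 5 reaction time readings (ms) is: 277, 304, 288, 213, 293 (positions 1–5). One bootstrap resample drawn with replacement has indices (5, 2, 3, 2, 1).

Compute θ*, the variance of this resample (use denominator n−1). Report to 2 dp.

θ* = 130.70

Resample values: 293, 304, 288, 304, 277.
Mean = 293.2000; sum of squared deviations = 522.8000
s² = 522.8000 / 4 = 130.7000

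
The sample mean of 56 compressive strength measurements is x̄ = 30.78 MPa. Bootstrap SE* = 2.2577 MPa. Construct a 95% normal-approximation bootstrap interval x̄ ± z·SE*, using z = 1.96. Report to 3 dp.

(26.355, 35.205)

Margin = 1.96 × 2.2577 = 4.4251
Interval: 30.78 ± 4.4251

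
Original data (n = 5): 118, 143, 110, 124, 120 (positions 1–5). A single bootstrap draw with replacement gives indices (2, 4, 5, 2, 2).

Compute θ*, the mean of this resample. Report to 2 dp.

Resample values: 143, 124, 120, 143, 143.
Mean = (143 + 124 + 120 + 143 + 143) / 5 = 673.0 / 5 = 134.60

θ* = 134.60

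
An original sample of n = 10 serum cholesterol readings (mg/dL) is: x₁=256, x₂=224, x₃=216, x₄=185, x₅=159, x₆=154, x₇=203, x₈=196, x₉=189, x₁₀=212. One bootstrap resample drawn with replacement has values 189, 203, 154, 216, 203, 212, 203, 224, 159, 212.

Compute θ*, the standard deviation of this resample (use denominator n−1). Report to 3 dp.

Mean = 197.5000; sum of squared deviations = 5002.5000
s² = 5002.5000 / 9 = 555.8333
s = √555.8333 = 23.576

θ* = 23.576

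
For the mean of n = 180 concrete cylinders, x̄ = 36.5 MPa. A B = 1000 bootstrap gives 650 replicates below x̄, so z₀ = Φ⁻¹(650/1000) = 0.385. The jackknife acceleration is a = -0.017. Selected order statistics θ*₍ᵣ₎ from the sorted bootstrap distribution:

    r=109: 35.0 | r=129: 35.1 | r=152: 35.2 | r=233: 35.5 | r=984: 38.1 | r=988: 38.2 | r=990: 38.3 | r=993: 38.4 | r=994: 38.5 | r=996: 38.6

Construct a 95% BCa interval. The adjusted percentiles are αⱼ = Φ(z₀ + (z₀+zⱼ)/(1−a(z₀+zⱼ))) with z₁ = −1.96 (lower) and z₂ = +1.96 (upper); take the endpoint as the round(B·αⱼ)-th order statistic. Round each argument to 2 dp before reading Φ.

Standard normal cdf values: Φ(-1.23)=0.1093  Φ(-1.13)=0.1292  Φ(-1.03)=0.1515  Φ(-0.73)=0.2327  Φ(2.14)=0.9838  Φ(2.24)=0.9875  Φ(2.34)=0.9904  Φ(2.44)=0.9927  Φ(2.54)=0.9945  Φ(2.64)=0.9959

(35.0, 38.6)

Lower: z₀ + z₁ = 0.385 + (-1.960) = -1.575; 1 − a(z₀+z₁) = 1 − (-0.017)(-1.575) = 0.9732; argument = 0.385 + (-1.575)/0.9732 = -1.2333 → -1.23.
α₁ = Φ(-1.23) = 0.1093; rank = round(1000 × 0.1093) = 109; θ*₍109₎ = 35.0.
Upper: z₀ + z₂ = 2.345; 1 − a(z₀+z₂) = 1.0399; argument = 2.6401 → 2.64; α₂ = 0.9959; rank = 996; θ*₍996₎ = 38.6.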